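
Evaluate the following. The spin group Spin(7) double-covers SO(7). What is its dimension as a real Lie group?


Spin(n) double-covers SO(n); both have Lie algebra so(n) of dimension n(n-1)/2.
n = 7
n(n-1) = 7 * 6 = 42
dim Spin(7) = 42/2 = 21


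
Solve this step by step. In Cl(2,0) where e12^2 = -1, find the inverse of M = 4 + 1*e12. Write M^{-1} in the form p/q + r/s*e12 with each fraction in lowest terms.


M = 4 + 1*e12, where e12^2 = -1.
Since M commutes with its reverse ~M = a - b*e12, M * ~M = a^2 - b^2*e12^2 = a^2 + b^2.
So M^{-1} = ~M / (a^2 + b^2) = (a - b*e12)/(a^2 + b^2).
a^2 + b^2 = 16 + 1 = 17
Scalar part = 4/17 = 4/17
Bivector coeff = -1/17 = -1/17
M^{-1} = 4/17 - 1/17*e12


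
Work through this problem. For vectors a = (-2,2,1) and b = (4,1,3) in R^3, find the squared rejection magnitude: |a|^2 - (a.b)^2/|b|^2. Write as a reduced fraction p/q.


|a|^2 = (-2)^2 + 2^2 + 1^2 = 9
|b|^2 = 4^2 + 1^2 + 3^2 = 26
a . b = (-2)*4 + 2*1 + 1*3 = -3
(a.b)^2 = (-3)^2 = 9
|rej|^2 = 9 - 9/26
= (234 - 9)/26
= 225/26
In lowest terms: 225/26


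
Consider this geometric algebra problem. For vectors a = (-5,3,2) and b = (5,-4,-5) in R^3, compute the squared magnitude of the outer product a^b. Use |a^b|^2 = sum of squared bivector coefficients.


a wedge b = (a1*b2 - a2*b1)*e12 + (a1*b3 - a3*b1)*e13 + (a2*b3 - a3*b2)*e23
e12 coeff: (-5)*(-4) - 3*5 = 20 - 15 = 5
e13 coeff: (-5)*(-5) - 2*5 = 25 - 10 = 15
e23 coeff: 3*(-5) - 2*(-4) = -15 - (-8) = -7
|a wedge b|^2 = 5^2 + 15^2 + (-7)^2
= 25 + 225 + 49
= 299


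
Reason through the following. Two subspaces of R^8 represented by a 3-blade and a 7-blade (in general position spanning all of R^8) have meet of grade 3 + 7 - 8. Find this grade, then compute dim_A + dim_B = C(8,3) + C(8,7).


Meet grade = grade(A) + grade(B) - n
= 3 + 7 - 8 = 2
C(8,3) = 56
C(8,7) = 8
dim_A + dim_B = 56 + 8 = 64


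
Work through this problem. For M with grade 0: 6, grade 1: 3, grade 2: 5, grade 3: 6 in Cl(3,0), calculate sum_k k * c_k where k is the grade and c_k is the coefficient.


Grade-weighted sum = sum of grade_k * coefficient_k
0*6 = 0
1*3 = 3
2*5 = 10
3*6 = 18
Total = 0 + 3 + 10 + 18 = 31


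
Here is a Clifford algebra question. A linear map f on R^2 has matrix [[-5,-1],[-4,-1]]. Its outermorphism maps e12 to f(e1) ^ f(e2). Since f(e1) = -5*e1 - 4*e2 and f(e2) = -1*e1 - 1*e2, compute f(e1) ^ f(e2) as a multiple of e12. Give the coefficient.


The outermorphism of a linear map f sends e1^e2 to f(e1)^f(e2).
f(e1) = -5*e1 - 4*e2
f(e2) = -1*e1 - 1*e2
f(e1) ^ f(e2) = (-5*e1 - 4*e2) ^ (-1*e1 - 1*e2)
= (-5)*(-1)*e12 + (-4)*(-1)*e21
= (5 - 4)*e12
= 1*e12
Coefficient = 1


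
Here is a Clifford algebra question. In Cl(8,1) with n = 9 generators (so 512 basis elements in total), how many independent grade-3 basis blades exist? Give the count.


Number of grade-k basis blades in Cl(p,q) with n = p + q is C(n, k).
n = 8 + 1 = 9
C(9, 3) = 9! / (3! * 6!)
= 362880 / (6 * 720)
= 84


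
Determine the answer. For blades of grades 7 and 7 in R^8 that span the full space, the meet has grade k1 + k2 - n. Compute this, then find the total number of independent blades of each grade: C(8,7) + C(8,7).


Meet grade = grade(A) + grade(B) - n
= 7 + 7 - 8 = 6
C(8,7) = 8
C(8,7) = 8
dim_A + dim_B = 8 + 8 = 16


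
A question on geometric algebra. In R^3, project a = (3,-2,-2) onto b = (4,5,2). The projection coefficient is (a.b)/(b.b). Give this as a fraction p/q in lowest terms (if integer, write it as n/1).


Projection coefficient = (a . b) / (b . b)
a . b = 3*4 + (-2)*5 + (-2)*2
= 12 + (-10) + (-4) = -2
b . b = 4^2 + 5^2 + 2^2
= 16 + 25 + 4 = 45
Coefficient = -2/45
In lowest terms: -2/45


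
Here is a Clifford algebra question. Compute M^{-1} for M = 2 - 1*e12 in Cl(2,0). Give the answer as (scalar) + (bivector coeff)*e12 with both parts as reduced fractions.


M = 2 - 1*e12, where e12^2 = -1.
Since M commutes with its reverse ~M = a - b*e12, M * ~M = a^2 - b^2*e12^2 = a^2 + b^2.
So M^{-1} = ~M / (a^2 + b^2) = (a - b*e12)/(a^2 + b^2).
a^2 + b^2 = 4 + 1 = 5
Scalar part = 2/5 = 2/5
Bivector coeff = 1/5 = 1/5
M^{-1} = 2/5 + 1/5*e12


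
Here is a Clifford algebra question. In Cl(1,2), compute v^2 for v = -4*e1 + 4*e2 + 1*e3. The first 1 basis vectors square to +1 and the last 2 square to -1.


v^2 = sum of c_i^2 * e_i^2
Positive signature terms (e_i^2 = +1): (-4)^2 = 16
Negative signature terms (e_j^2 = -1): 4^2 + 1^2 = 17
v^2 = 16 - 17 = -1


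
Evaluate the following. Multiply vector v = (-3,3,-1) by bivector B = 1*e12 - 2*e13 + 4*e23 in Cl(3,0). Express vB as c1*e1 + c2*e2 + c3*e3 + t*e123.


vB has grade-1 (vector) and grade-3 (trivector) parts: vB = (v _| B) + (v ^ B).
Vector part <vB>_1:
  e1: -v2*b12 - v3*b13 = -(3)*(1) - (-1)*(-2) = -5
  e2: v1*b12 - v3*b23 = (-3)*(1) - (-1)*(4) = 1
  e3: v1*b13 + v2*b23 = (-3)*(-2) + (3)*(4) = 18
Trivector part <vB>_3:
  e123: v1*b23 - v2*b13 + v3*b12 = (-3)*(4) - (3)*(-2) + (-1)*(1) = -7
vB = -5*e1 + 1*e2 + 18*e3 - 7*e123


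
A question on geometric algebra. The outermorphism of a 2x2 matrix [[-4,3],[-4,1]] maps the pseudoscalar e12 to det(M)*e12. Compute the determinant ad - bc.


The outermorphism of a linear map f sends e1^e2 to f(e1)^f(e2).
f(e1) = -4*e1 - 4*e2
f(e2) = 3*e1 + 1*e2
f(e1) ^ f(e2) = (-4*e1 - 4*e2) ^ (3*e1 + 1*e2)
= (-4)*1*e12 + (-4)*3*e21
= (-4 - (-12))*e12
= 8*e12
Coefficient = 8


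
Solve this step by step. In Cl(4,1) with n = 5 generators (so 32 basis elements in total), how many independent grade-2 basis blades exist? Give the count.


Number of grade-k basis blades in Cl(p,q) with n = p + q is C(n, k).
n = 4 + 1 = 5
C(5, 2) = 5! / (2! * 3!)
= 120 / (2 * 6)
= 10


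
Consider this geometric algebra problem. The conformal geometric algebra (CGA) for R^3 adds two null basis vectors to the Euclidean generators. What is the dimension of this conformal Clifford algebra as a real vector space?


The conformal model of R^3 uses Cl(4,1): the 3 Euclidean generators plus two extra orthogonal generators e+ (e+^2 = +1) and e- (e-^2 = -1), from which the null vectors e0, einf are built.
Number of generators m = 3 + 2 = 5.
dim Cl(p,q) = 2^m = 2^5 = 32


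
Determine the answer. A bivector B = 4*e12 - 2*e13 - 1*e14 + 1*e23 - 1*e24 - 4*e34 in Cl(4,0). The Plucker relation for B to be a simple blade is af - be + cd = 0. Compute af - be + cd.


Plucker relation: af - be + cd
a*f = 4*(-4) = -16
b*e = (-2)*(-1) = 2
c*d = (-1)*1 = -1
af - be + cd = -16 - 2 + (-1)
= -19


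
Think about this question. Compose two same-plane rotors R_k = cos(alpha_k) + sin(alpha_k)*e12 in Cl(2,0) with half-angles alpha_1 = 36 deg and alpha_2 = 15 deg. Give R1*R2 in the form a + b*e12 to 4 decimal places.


Same-plane rotors commute and their half-angles add:
R1*R2 = cos(a1 + a2) + sin(a1 + a2)*e12.
a1 + a2 = 36 + 15 = 51 deg
cos(51 deg) = 0.6293
sin(51 deg) = 0.7771
R1*R2 = 0.6293 + 0.7771*e12


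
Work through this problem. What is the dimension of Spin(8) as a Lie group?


Spin(n) double-covers SO(n); both have Lie algebra so(n) of dimension n(n-1)/2.
n = 8
n(n-1) = 8 * 7 = 56
dim Spin(8) = 56/2 = 28


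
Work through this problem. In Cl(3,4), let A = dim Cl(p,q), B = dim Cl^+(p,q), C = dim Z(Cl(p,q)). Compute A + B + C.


n = 3 + 4 = 7
Total dim = 2^7 = 128
Even subalgebra dim = 2^6 = 64
n is odd, so center dim = 2
Sum = 128 + 64 + 2 = 194


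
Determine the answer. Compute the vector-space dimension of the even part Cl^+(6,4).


Even subalgebra dimension = 2^(n-1)
n = 6 + 4 = 10
2^(10 - 1) = 2^9 = 512
Verification: sum of C(10,k) for even k = 1 + 45 + 210 + 210 + 45 + 1 = 512
Result = 512


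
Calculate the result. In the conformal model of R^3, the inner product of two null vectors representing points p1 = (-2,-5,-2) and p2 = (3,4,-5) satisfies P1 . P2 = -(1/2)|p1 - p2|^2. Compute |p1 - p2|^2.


p1 - p2 = (-5, -9, 3)
|p1 - p2|^2 = (-5)^2 + (-9)^2 + 3^2
= 25 + 81 + 9
= 115


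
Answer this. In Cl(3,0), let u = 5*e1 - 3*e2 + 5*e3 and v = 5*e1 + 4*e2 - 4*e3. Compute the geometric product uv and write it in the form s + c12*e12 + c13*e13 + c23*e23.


In Cl(3,0): e_i^2 = 1, e_ie_j = -e_je_i for i != j.
Scalar part = u . v = 5*5 + (-3)*4 + 5*(-4)
= 25 + (-12) + (-20) = -7
e12 coeff = 5*4 - (-3)*5 = 20 - (-15) = 35
e13 coeff = 5*(-4) - 5*5 = -20 - 25 = -45
e23 coeff = (-3)*(-4) - 5*4 = 12 - 20 = -8
uv = -7 + 35*e12 - 45*e13 - 8*e23


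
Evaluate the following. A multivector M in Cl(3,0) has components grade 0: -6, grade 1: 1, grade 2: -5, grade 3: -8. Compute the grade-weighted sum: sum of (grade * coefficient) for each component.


Grade-weighted sum = sum of grade_k * coefficient_k
0*(-6) = 0
1*1 = 1
2*(-5) = -10
3*(-8) = -24
Total = 0 + 1 + (-10) + (-24) = -33


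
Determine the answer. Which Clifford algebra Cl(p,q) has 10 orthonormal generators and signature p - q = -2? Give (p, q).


We need p + q = 10 and p - q = -2.
Adding: 2p = 10 + (-2) = 8, so p = 4.
Then q = 10 - 4 = 6.
(p, q) = (4, 6)


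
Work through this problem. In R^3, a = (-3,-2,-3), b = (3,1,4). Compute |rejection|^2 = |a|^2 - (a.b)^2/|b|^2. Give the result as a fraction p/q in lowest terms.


|a|^2 = (-3)^2 + (-2)^2 + (-3)^2 = 22
|b|^2 = 3^2 + 1^2 + 4^2 = 26
a . b = (-3)*3 + (-2)*1 + (-3)*4 = -23
(a.b)^2 = (-23)^2 = 529
|rej|^2 = 22 - 529/26
= (572 - 529)/26
= 43/26
In lowest terms: 43/26


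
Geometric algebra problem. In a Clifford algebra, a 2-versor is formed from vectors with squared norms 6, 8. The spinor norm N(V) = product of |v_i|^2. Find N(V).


Spinor norm N(V) = |v1|^2 * |v2|^2 * ... * |v2|^2
= 6 * 8
Running product: 6, 48
N(V) = 48


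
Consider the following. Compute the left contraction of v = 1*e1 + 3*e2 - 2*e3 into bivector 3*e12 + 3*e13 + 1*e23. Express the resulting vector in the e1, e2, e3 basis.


Left contraction v _| B = <vB>_1 (grade-1 part of the geometric product vB).
Using e1_|e12 = e2, e2_|e12 = -e1, e1_|e13 = e3, e3_|e13 = -e1, e2_|e23 = e3, e3_|e23 = -e2:
e1 coeff: -v2*b12 - v3*b13 = -(3)*(3) - (-2)*(3) = -3
e2 coeff: v1*b12 - v3*b23 = (1)*(3) - (-2)*(1) = 5
e3 coeff: v1*b13 + v2*b23 = (1)*(3) + (3)*(1) = 6
v _| B = -3*e1 + 5*e2 + 6*e3


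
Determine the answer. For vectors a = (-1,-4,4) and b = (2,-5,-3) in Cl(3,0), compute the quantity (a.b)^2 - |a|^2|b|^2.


a . b = (-1)*2 + (-4)*(-5) + 4*(-3)
= -2 + 20 + (-12) = 6
|a|^2 = (-1)^2 + (-4)^2 + 4^2 = 33
|b|^2 = 2^2 + (-5)^2 + (-3)^2 = 38
(a.b)^2 = 6^2 = 36
|a|^2 * |b|^2 = 33 * 38 = 1254
Result = 36 - 1254 = -1218


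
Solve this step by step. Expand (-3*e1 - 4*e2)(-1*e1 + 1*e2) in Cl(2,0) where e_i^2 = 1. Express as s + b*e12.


Expand: (-3*e1 - 4*e2)(-1*e1 + 1*e2)
= (-3)*(-1)*e1e1 + (-3)*1*e1e2 + (-4)*(-1)*e2e1 + (-4)*1*e2e2
Using e1^2 = e2^2 = 1, e2e1 = -e1e2:
Scalar part s = (-3)*(-1) + (-4)*1 = 3 + (-4) = -1
Bivector part b = (-3)*1 - (-4)*(-1) = -3 - 4 = -7
uv = -1 - 7*e12


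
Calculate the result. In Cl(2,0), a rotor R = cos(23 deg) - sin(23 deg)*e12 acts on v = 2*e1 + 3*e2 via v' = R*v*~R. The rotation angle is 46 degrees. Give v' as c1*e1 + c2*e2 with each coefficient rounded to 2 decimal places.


Rotor R = cos(23deg) - sin(23deg)*e12
Rotation angle theta = 2 * 23 = 46 degrees
v' = R*v*~R rotates v by theta.
cos(46deg) = 0.6947, sin(46deg) = 0.7193
v'_1 = 2*cos(46deg) - 3*sin(46deg)
= 2*0.6947 - 3*0.7193
= -0.77
v'_2 = 2*sin(46deg) + 3*cos(46deg)
= 2*0.7193 + 3*0.6947
= 3.52
v' = -0.77*e1 + 3.52*e2


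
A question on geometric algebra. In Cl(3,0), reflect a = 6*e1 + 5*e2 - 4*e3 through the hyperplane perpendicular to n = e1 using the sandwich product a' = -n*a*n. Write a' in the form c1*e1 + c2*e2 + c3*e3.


Reflection formula: a' = -n*a*n, with n = e1 (unit vector, n^2 = 1).
For reflection through hyperplane perp to e1:
The component along e1 flips sign, others stay.
a = (6, 5, -4)
a' = (-6, 5, -4)
a' = -6*e1 + 5*e2 - 4*e3


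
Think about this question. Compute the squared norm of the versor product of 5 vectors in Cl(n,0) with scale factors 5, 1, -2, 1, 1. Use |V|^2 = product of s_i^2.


Each vector v_i has |v_i|^2 = s_i^2
Squared scales: 5^2 = 25, 1^2 = 1, (-2)^2 = 4, 1^2 = 1, 1^2 = 1
|V|^2 = 25 * 1 * 4 * 1 * 1
= 100


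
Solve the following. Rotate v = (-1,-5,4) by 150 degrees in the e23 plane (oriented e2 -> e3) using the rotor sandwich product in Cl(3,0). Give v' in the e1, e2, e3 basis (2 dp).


Rotor R = cos(75deg) - sin(75deg)*e23
Rotation angle theta = 2 * 75 = 150 degrees in the e23 plane (e2 -> e3).
The component perpendicular to the plane (e1) is invariant: v'_1 = v1 = -1.00
cos(150deg) = -0.8660, sin(150deg) = 0.5000
v'_2 = v2*cos(theta) - v3*sin(theta) = -5*(-0.8660) - 4*0.5000 = 2.33
v'_3 = v2*sin(theta) + v3*cos(theta) = -5*0.5000 + 4*(-0.8660) = -5.96
v' = -1.00*e1 + 2.33*e2 - 5.96*e3


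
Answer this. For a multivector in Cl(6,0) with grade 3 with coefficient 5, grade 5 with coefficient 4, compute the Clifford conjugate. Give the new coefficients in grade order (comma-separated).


Clifford conjugate sign for grade k: (-1)^(k(k+1)/2)
Grade 3: (-1)^(3*4/2) = (-1)^6 = 1, coeff 5 -> 5
Grade 5: (-1)^(5*6/2) = (-1)^15 = -1, coeff 4 -> -4
Conjugated coefficients: 5, -4


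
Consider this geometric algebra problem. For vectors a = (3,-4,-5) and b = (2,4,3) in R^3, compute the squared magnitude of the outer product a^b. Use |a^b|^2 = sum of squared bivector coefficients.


a wedge b = (a1*b2 - a2*b1)*e12 + (a1*b3 - a3*b1)*e13 + (a2*b3 - a3*b2)*e23
e12 coeff: 3*4 - (-4)*2 = 12 - (-8) = 20
e13 coeff: 3*3 - (-5)*2 = 9 - (-10) = 19
e23 coeff: (-4)*3 - (-5)*4 = -12 - (-20) = 8
|a wedge b|^2 = 20^2 + 19^2 + 8^2
= 400 + 361 + 64
= 825


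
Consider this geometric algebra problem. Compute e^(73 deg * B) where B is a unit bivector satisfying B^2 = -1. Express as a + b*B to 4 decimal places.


For a unit bivector B with B^2 = -1, the exponential series gives
e^(theta*B) = cos(theta) + sin(theta)*B (the GA analogue of Euler's formula).
theta = 73 degrees = 1.27409 rad
cos(73 deg) = 0.2924
sin(73 deg) = 0.9563
exp(theta*B) = 0.2924 + 0.9563*B


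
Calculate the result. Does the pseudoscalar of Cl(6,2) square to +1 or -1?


The pseudoscalar I = e1...e_n (product of all n generators) of Cl(p,q) satisfies I^2 = (-1)^(q + n(n-1)/2).
p = 6, q = 2, n = p + q = 8
n(n-1)/2 = 8 * 7 / 2 = 28
Exponent = q + n(n-1)/2 = 2 + 28 = 30
I^2 = (-1)^30 = +1


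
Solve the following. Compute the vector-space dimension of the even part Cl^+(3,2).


Even subalgebra dimension = 2^(n-1)
n = 3 + 2 = 5
2^(5 - 1) = 2^4 = 16
Verification: sum of C(5,k) for even k = 1 + 10 + 5 = 16
Result = 16


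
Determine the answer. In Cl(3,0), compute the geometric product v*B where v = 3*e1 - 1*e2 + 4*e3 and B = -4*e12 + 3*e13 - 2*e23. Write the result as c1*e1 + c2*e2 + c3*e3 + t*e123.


vB has grade-1 (vector) and grade-3 (trivector) parts: vB = (v _| B) + (v ^ B).
Vector part <vB>_1:
  e1: -v2*b12 - v3*b13 = -(-1)*(-4) - (4)*(3) = -16
  e2: v1*b12 - v3*b23 = (3)*(-4) - (4)*(-2) = -4
  e3: v1*b13 + v2*b23 = (3)*(3) + (-1)*(-2) = 11
Trivector part <vB>_3:
  e123: v1*b23 - v2*b13 + v3*b12 = (3)*(-2) - (-1)*(3) + (4)*(-4) = -19
vB = -16*e1 - 4*e2 + 11*e3 - 19*e123


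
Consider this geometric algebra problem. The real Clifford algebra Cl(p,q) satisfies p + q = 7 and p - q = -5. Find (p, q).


We need p + q = 7 and p - q = -5.
Adding: 2p = 7 + (-5) = 2, so p = 1.
Then q = 7 - 1 = 6.
(p, q) = (1, 6)


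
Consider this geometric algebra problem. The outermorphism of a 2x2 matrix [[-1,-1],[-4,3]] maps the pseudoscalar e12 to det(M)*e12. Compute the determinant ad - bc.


The outermorphism of a linear map f sends e1^e2 to f(e1)^f(e2).
f(e1) = -1*e1 - 4*e2
f(e2) = -1*e1 + 3*e2
f(e1) ^ f(e2) = (-1*e1 - 4*e2) ^ (-1*e1 + 3*e2)
= (-1)*3*e12 + (-4)*(-1)*e21
= (-3 - 4)*e12
= -7*e12
Coefficient = -7


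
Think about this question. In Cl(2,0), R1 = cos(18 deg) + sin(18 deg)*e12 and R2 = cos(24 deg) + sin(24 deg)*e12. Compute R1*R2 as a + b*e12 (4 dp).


Same-plane rotors commute and their half-angles add:
R1*R2 = cos(a1 + a2) + sin(a1 + a2)*e12.
a1 + a2 = 18 + 24 = 42 deg
cos(42 deg) = 0.7431
sin(42 deg) = 0.6691
R1*R2 = 0.7431 + 0.6691*e12


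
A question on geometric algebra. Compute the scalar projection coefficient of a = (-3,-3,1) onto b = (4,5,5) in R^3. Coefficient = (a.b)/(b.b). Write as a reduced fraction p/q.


Projection coefficient = (a . b) / (b . b)
a . b = (-3)*4 + (-3)*5 + 1*5
= -12 + (-15) + 5 = -22
b . b = 4^2 + 5^2 + 5^2
= 16 + 25 + 25 = 66
Coefficient = -22/66
In lowest terms: -1/3


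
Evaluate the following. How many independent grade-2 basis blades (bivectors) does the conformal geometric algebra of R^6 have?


The conformal model of R^6 uses Cl(7,1) with m = 6 + 2 = 8 generators.
Number of grade-2 blades = C(m, 2) = C(8, 2)
= 8*7/2 = 28


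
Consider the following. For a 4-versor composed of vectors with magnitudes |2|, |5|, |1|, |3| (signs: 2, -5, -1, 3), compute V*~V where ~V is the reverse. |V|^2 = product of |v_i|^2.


Each vector v_i has |v_i|^2 = s_i^2
Squared scales: 2^2 = 4, (-5)^2 = 25, (-1)^2 = 1, 3^2 = 9
|V|^2 = 4 * 25 * 1 * 9
= 900


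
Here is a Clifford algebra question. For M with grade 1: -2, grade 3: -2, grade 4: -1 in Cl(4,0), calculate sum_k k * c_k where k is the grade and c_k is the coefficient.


Grade-weighted sum = sum of grade_k * coefficient_k
1*(-2) = -2
3*(-2) = -6
4*(-1) = -4
Total = -2 + (-6) + (-4) = -12


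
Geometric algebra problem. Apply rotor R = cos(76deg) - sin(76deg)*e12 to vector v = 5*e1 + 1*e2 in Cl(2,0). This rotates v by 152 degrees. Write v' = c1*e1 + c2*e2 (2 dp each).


Rotor R = cos(76deg) - sin(76deg)*e12
Rotation angle theta = 2 * 76 = 152 degrees
v' = R*v*~R rotates v by theta.
cos(152deg) = -0.8829, sin(152deg) = 0.4695
v'_1 = 5*cos(152deg) - 1*sin(152deg)
= 5*(-0.8829) - 1*0.4695
= -4.88
v'_2 = 5*sin(152deg) + 1*cos(152deg)
= 5*0.4695 + 1*(-0.8829)
= 1.46
v' = -4.88*e1 + 1.46*e2


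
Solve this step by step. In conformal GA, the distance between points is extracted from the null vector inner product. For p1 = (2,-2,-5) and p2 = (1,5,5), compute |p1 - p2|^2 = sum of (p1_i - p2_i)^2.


p1 - p2 = (1, -7, -10)
|p1 - p2|^2 = 1^2 + (-7)^2 + (-10)^2
= 1 + 49 + 100
= 150


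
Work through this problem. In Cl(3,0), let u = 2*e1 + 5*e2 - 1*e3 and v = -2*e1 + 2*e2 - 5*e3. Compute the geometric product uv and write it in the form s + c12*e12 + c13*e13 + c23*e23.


In Cl(3,0): e_i^2 = 1, e_ie_j = -e_je_i for i != j.
Scalar part = u . v = 2*(-2) + 5*2 + (-1)*(-5)
= -4 + 10 + 5 = 11
e12 coeff = 2*2 - 5*(-2) = 4 - (-10) = 14
e13 coeff = 2*(-5) - (-1)*(-2) = -10 - 2 = -12
e23 coeff = 5*(-5) - (-1)*2 = -25 - (-2) = -23
uv = 11 + 14*e12 - 12*e13 - 23*e23


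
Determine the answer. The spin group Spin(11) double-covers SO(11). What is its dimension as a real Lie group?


Spin(n) double-covers SO(n); both have Lie algebra so(n) of dimension n(n-1)/2.
n = 11
n(n-1) = 11 * 10 = 110
dim Spin(11) = 110/2 = 55


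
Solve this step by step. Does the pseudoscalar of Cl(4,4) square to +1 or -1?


The pseudoscalar I = e1...e_n (product of all n generators) of Cl(p,q) satisfies I^2 = (-1)^(q + n(n-1)/2).
p = 4, q = 4, n = p + q = 8
n(n-1)/2 = 8 * 7 / 2 = 28
Exponent = q + n(n-1)/2 = 4 + 28 = 32
I^2 = (-1)^32 = +1


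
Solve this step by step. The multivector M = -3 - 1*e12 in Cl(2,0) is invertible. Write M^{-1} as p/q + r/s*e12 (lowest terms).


M = -3 - 1*e12, where e12^2 = -1.
Since M commutes with its reverse ~M = a - b*e12, M * ~M = a^2 - b^2*e12^2 = a^2 + b^2.
So M^{-1} = ~M / (a^2 + b^2) = (a - b*e12)/(a^2 + b^2).
a^2 + b^2 = 9 + 1 = 10
Scalar part = -3/10 = -3/10
Bivector coeff = 1/10 = 1/10
M^{-1} = -3/10 + 1/10*e12


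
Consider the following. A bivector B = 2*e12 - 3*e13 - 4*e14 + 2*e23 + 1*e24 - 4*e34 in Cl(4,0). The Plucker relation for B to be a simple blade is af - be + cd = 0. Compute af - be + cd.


Plucker relation: af - be + cd
a*f = 2*(-4) = -8
b*e = (-3)*1 = -3
c*d = (-4)*2 = -8
af - be + cd = -8 - (-3) + (-8)
= -13


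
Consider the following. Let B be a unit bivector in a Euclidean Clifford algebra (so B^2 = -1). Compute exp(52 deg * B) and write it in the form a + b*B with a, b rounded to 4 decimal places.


For a unit bivector B with B^2 = -1, the exponential series gives
e^(theta*B) = cos(theta) + sin(theta)*B (the GA analogue of Euler's formula).
theta = 52 degrees = 0.907571 rad
cos(52 deg) = 0.6157
sin(52 deg) = 0.7880
exp(theta*B) = 0.6157 + 0.7880*B


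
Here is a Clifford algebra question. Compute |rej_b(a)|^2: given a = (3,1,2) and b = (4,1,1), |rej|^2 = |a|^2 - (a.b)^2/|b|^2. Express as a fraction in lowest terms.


|a|^2 = 3^2 + 1^2 + 2^2 = 14
|b|^2 = 4^2 + 1^2 + 1^2 = 18
a . b = 3*4 + 1*1 + 2*1 = 15
(a.b)^2 = 15^2 = 225
|rej|^2 = 14 - 225/18
= (252 - 225)/18
= 27/18
In lowest terms: 3/2


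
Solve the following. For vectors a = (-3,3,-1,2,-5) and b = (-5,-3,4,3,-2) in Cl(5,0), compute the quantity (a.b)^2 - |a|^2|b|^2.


a . b = (-3)*(-5) + 3*(-3) + (-1)*4 + 2*3 + (-5)*(-2)
= 15 + (-9) + (-4) + 6 + 10 = 18
|a|^2 = (-3)^2 + 3^2 + (-1)^2 + 2^2 + (-5)^2 = 48
|b|^2 = (-5)^2 + (-3)^2 + 4^2 + 3^2 + (-2)^2 = 63
(a.b)^2 = 18^2 = 324
|a|^2 * |b|^2 = 48 * 63 = 3024
Result = 324 - 3024 = -2700


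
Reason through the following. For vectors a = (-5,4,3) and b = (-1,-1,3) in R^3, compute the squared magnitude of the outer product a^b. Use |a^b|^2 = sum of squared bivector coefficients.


a wedge b = (a1*b2 - a2*b1)*e12 + (a1*b3 - a3*b1)*e13 + (a2*b3 - a3*b2)*e23
e12 coeff: (-5)*(-1) - 4*(-1) = 5 - (-4) = 9
e13 coeff: (-5)*3 - 3*(-1) = -15 - (-3) = -12
e23 coeff: 4*3 - 3*(-1) = 12 - (-3) = 15
|a wedge b|^2 = 9^2 + (-12)^2 + 15^2
= 81 + 144 + 225
= 450


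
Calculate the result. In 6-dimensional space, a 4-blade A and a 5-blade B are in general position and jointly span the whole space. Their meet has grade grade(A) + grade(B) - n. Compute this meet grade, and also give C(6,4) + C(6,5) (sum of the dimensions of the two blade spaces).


Meet grade = grade(A) + grade(B) - n
= 4 + 5 - 6 = 3
C(6,4) = 15
C(6,5) = 6
dim_A + dim_B = 15 + 6 = 21


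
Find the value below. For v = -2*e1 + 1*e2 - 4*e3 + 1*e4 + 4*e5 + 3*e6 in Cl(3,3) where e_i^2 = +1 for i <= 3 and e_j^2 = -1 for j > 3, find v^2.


v^2 = sum of c_i^2 * e_i^2
Positive signature terms (e_i^2 = +1): (-2)^2 + 1^2 + (-4)^2 = 21
Negative signature terms (e_j^2 = -1): 1^2 + 4^2 + 3^2 = 26
v^2 = 21 - 26 = -5


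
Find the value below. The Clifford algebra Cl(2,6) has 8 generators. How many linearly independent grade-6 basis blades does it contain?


Number of grade-k basis blades in Cl(p,q) with n = p + q is C(n, k).
n = 2 + 6 = 8
C(8, 6) = 8! / (6! * 2!)
= 40320 / (720 * 2)
= 28


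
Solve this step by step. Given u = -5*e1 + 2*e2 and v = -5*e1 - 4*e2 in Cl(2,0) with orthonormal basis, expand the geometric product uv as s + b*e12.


Expand: (-5*e1 + 2*e2)(-5*e1 - 4*e2)
= (-5)*(-5)*e1e1 + (-5)*(-4)*e1e2 + 2*(-5)*e2e1 + 2*(-4)*e2e2
Using e1^2 = e2^2 = 1, e2e1 = -e1e2:
Scalar part s = (-5)*(-5) + 2*(-4) = 25 + (-8) = 17
Bivector part b = (-5)*(-4) - 2*(-5) = 20 - (-10) = 30
uv = 17 + 30*e12


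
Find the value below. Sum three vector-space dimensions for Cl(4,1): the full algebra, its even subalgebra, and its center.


n = 4 + 1 = 5
Total dim = 2^5 = 32
Even subalgebra dim = 2^4 = 16
n is odd, so center dim = 2
Sum = 32 + 16 + 2 = 50


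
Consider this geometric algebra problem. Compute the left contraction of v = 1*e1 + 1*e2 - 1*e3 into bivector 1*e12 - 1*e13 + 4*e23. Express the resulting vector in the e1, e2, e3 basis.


Left contraction v _| B = <vB>_1 (grade-1 part of the geometric product vB).
Using e1_|e12 = e2, e2_|e12 = -e1, e1_|e13 = e3, e3_|e13 = -e1, e2_|e23 = e3, e3_|e23 = -e2:
e1 coeff: -v2*b12 - v3*b13 = -(1)*(1) - (-1)*(-1) = -2
e2 coeff: v1*b12 - v3*b23 = (1)*(1) - (-1)*(4) = 5
e3 coeff: v1*b13 + v2*b23 = (1)*(-1) + (1)*(4) = 3
v _| B = -2*e1 + 5*e2 + 3*e3


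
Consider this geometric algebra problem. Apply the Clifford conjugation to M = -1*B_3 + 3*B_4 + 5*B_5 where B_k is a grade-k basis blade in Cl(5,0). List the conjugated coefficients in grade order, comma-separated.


Clifford conjugate sign for grade k: (-1)^(k(k+1)/2)
Grade 3: (-1)^(3*4/2) = (-1)^6 = 1, coeff -1 -> -1
Grade 4: (-1)^(4*5/2) = (-1)^10 = 1, coeff 3 -> 3
Grade 5: (-1)^(5*6/2) = (-1)^15 = -1, coeff 5 -> -5
Conjugated coefficients: -1, 3, -5


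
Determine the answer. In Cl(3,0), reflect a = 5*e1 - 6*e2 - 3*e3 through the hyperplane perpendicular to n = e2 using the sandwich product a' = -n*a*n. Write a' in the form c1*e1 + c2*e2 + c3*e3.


Reflection formula: a' = -n*a*n, with n = e2 (unit vector, n^2 = 1).
For reflection through hyperplane perp to e2:
The component along e2 flips sign, others stay.
a = (5, -6, -3)
a' = (5, 6, -3)
a' = 5*e1 + 6*e2 - 3*e3


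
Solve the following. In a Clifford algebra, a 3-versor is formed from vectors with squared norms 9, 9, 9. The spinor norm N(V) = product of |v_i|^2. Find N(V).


Spinor norm N(V) = |v1|^2 * |v2|^2 * ... * |v3|^2
= 9 * 9 * 9
Running product: 9, 81, 729
N(V) = 729


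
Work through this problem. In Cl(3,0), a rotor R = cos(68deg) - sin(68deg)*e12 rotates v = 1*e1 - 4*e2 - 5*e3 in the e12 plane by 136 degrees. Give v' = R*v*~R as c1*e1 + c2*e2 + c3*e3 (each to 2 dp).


Rotor R = cos(68deg) - sin(68deg)*e12
Rotation angle theta = 2 * 68 = 136 degrees in the e12 plane (e1 -> e2).
The component perpendicular to the plane (e3) is invariant: v'_3 = v3 = -5.00
cos(136deg) = -0.7193, sin(136deg) = 0.6947
v'_1 = v1*cos(theta) - v2*sin(theta) = 1*(-0.7193) - (-4)*0.6947 = 2.06
v'_2 = v1*sin(theta) + v2*cos(theta) = 1*0.6947 + (-4)*(-0.7193) = 3.57
v' = 2.06*e1 + 3.57*e2 - 5.00*e3


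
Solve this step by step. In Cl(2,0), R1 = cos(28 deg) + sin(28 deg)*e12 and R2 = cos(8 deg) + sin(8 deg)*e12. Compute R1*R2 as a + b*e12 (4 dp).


Same-plane rotors commute and their half-angles add:
R1*R2 = cos(a1 + a2) + sin(a1 + a2)*e12.
a1 + a2 = 28 + 8 = 36 deg
cos(36 deg) = 0.8090
sin(36 deg) = 0.5878
R1*R2 = 0.8090 + 0.5878*e12


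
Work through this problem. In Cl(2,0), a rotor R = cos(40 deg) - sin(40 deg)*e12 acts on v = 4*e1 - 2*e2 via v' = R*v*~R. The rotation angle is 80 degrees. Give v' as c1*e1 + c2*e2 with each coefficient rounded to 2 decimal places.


Rotor R = cos(40deg) - sin(40deg)*e12
Rotation angle theta = 2 * 40 = 80 degrees
v' = R*v*~R rotates v by theta.
cos(80deg) = 0.1736, sin(80deg) = 0.9848
v'_1 = 4*cos(80deg) - (-2)*sin(80deg)
= 4*0.1736 - (-2)*0.9848
= 2.66
v'_2 = 4*sin(80deg) + (-2)*cos(80deg)
= 4*0.9848 + (-2)*0.1736
= 3.59
v' = 2.66*e1 + 3.59*e2


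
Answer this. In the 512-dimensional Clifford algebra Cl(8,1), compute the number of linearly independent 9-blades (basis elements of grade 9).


Number of grade-k basis blades in Cl(p,q) with n = p + q is C(n, k).
n = 8 + 1 = 9
C(9, 9) = 9! / (9! * 0!)
= 362880 / (362880 * 1)
= 1


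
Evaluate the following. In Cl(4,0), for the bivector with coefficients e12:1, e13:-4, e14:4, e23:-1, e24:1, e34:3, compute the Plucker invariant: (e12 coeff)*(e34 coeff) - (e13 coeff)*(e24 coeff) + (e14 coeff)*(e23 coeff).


Plucker relation: af - be + cd
a*f = 1*3 = 3
b*e = (-4)*1 = -4
c*d = 4*(-1) = -4
af - be + cd = 3 - (-4) + (-4)
= 3


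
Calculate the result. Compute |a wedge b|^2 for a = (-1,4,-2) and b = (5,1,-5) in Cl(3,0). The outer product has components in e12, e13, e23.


a wedge b = (a1*b2 - a2*b1)*e12 + (a1*b3 - a3*b1)*e13 + (a2*b3 - a3*b2)*e23
e12 coeff: (-1)*1 - 4*5 = -1 - 20 = -21
e13 coeff: (-1)*(-5) - (-2)*5 = 5 - (-10) = 15
e23 coeff: 4*(-5) - (-2)*1 = -20 - (-2) = -18
|a wedge b|^2 = (-21)^2 + 15^2 + (-18)^2
= 441 + 225 + 324
= 990


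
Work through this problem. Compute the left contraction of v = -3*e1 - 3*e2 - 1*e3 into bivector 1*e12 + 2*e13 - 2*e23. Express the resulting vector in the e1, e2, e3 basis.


Left contraction v _| B = <vB>_1 (grade-1 part of the geometric product vB).
Using e1_|e12 = e2, e2_|e12 = -e1, e1_|e13 = e3, e3_|e13 = -e1, e2_|e23 = e3, e3_|e23 = -e2:
e1 coeff: -v2*b12 - v3*b13 = -(-3)*(1) - (-1)*(2) = 5
e2 coeff: v1*b12 - v3*b23 = (-3)*(1) - (-1)*(-2) = -5
e3 coeff: v1*b13 + v2*b23 = (-3)*(2) + (-3)*(-2) = 0
v _| B = 5*e1 - 5*e2 + 0*e3


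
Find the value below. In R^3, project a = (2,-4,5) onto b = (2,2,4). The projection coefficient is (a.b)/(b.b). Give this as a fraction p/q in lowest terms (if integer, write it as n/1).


Projection coefficient = (a . b) / (b . b)
a . b = 2*2 + (-4)*2 + 5*4
= 4 + (-8) + 20 = 16
b . b = 2^2 + 2^2 + 4^2
= 4 + 4 + 16 = 24
Coefficient = 16/24
In lowest terms: 2/3


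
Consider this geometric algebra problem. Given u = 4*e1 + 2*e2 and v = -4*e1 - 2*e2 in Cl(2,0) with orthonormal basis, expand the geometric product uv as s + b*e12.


Expand: (4*e1 + 2*e2)(-4*e1 - 2*e2)
= 4*(-4)*e1e1 + 4*(-2)*e1e2 + 2*(-4)*e2e1 + 2*(-2)*e2e2
Using e1^2 = e2^2 = 1, e2e1 = -e1e2:
Scalar part s = 4*(-4) + 2*(-2) = -16 + (-4) = -20
Bivector part b = 4*(-2) - 2*(-4) = -8 - (-8) = 0
uv = -20 + 0*e12


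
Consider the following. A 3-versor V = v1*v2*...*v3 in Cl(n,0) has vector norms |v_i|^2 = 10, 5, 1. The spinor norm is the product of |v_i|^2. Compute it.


Spinor norm N(V) = |v1|^2 * |v2|^2 * ... * |v3|^2
= 10 * 5 * 1
Running product: 10, 50, 50
N(V) = 50


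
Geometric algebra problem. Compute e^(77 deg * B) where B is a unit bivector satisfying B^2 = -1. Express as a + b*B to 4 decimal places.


For a unit bivector B with B^2 = -1, the exponential series gives
e^(theta*B) = cos(theta) + sin(theta)*B (the GA analogue of Euler's formula).
theta = 77 degrees = 1.343904 rad
cos(77 deg) = 0.2250
sin(77 deg) = 0.9744
exp(theta*B) = 0.2250 + 0.9744*B


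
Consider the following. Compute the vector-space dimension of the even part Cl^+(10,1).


Even subalgebra dimension = 2^(n-1)
n = 10 + 1 = 11
2^(11 - 1) = 2^10 = 1024
Verification: sum of C(11,k) for even k = 1 + 55 + 330 + 462 + 165 + 11 = 1024
Result = 1024


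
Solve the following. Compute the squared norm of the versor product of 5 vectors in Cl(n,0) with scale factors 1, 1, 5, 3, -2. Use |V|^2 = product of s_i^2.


Each vector v_i has |v_i|^2 = s_i^2
Squared scales: 1^2 = 1, 1^2 = 1, 5^2 = 25, 3^2 = 9, (-2)^2 = 4
|V|^2 = 1 * 1 * 25 * 9 * 4
= 900


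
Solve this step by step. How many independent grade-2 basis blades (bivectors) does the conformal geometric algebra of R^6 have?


The conformal model of R^6 uses Cl(7,1) with m = 6 + 2 = 8 generators.
Number of grade-2 blades = C(m, 2) = C(8, 2)
= 8*7/2 = 28


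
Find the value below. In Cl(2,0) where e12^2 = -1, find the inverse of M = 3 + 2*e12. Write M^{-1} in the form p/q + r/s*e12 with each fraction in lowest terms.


M = 3 + 2*e12, where e12^2 = -1.
Since M commutes with its reverse ~M = a - b*e12, M * ~M = a^2 - b^2*e12^2 = a^2 + b^2.
So M^{-1} = ~M / (a^2 + b^2) = (a - b*e12)/(a^2 + b^2).
a^2 + b^2 = 9 + 4 = 13
Scalar part = 3/13 = 3/13
Bivector coeff = -2/13 = -2/13
M^{-1} = 3/13 - 2/13*e12


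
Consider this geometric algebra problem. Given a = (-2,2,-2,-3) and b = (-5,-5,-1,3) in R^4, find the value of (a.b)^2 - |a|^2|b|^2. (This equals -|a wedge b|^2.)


a . b = (-2)*(-5) + 2*(-5) + (-2)*(-1) + (-3)*3
= 10 + (-10) + 2 + (-9) = -7
|a|^2 = (-2)^2 + 2^2 + (-2)^2 + (-3)^2 = 21
|b|^2 = (-5)^2 + (-5)^2 + (-1)^2 + 3^2 = 60
(a.b)^2 = (-7)^2 = 49
|a|^2 * |b|^2 = 21 * 60 = 1260
Result = 49 - 1260 = -1211


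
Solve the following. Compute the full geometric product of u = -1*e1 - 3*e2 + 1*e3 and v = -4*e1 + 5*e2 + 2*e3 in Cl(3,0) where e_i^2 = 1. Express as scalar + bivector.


In Cl(3,0): e_i^2 = 1, e_ie_j = -e_je_i for i != j.
Scalar part = u . v = (-1)*(-4) + (-3)*5 + 1*2
= 4 + (-15) + 2 = -9
e12 coeff = (-1)*5 - (-3)*(-4) = -5 - 12 = -17
e13 coeff = (-1)*2 - 1*(-4) = -2 - (-4) = 2
e23 coeff = (-3)*2 - 1*5 = -6 - 5 = -11
uv = -9 - 17*e12 + 2*e13 - 11*e23


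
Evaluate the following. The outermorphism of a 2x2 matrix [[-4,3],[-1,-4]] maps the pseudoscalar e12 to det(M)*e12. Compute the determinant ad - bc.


The outermorphism of a linear map f sends e1^e2 to f(e1)^f(e2).
f(e1) = -4*e1 - 1*e2
f(e2) = 3*e1 - 4*e2
f(e1) ^ f(e2) = (-4*e1 - 1*e2) ^ (3*e1 - 4*e2)
= (-4)*(-4)*e12 + (-1)*3*e21
= (16 - (-3))*e12
= 19*e12
Coefficient = 19


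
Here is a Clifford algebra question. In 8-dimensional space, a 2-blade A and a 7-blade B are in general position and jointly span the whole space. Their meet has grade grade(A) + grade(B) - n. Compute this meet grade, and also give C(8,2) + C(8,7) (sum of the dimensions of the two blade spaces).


Meet grade = grade(A) + grade(B) - n
= 2 + 7 - 8 = 1
C(8,2) = 28
C(8,7) = 8
dim_A + dim_B = 28 + 8 = 36


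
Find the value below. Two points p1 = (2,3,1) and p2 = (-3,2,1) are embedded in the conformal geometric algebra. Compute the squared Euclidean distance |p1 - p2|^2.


p1 - p2 = (5, 1, 0)
|p1 - p2|^2 = 5^2 + 1^2 + 0^2
= 25 + 1 + 0
= 26


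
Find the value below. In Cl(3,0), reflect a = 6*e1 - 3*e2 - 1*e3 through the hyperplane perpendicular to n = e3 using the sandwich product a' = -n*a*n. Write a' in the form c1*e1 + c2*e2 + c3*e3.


Reflection formula: a' = -n*a*n, with n = e3 (unit vector, n^2 = 1).
For reflection through hyperplane perp to e3:
The component along e3 flips sign, others stay.
a = (6, -3, -1)
a' = (6, -3, 1)
a' = 6*e1 - 3*e2 + 1*e3


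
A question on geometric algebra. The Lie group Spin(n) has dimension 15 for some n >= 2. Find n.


dim Spin(n) = dim so(n) = n(n-1)/2.
Solve n(n-1)/2 = 15, i.e. n^2 - n - 30 = 0.
Discriminant = 1 + 8*15 = 121
n = (1 + sqrt(121))/2 = (1 + 11)/2 = 6


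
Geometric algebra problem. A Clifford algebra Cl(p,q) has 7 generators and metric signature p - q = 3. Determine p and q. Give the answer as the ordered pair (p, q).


We need p + q = 7 and p - q = 3.
Adding: 2p = 7 + 3 = 10, so p = 5.
Then q = 7 - 5 = 2.
(p, q) = (5, 2)


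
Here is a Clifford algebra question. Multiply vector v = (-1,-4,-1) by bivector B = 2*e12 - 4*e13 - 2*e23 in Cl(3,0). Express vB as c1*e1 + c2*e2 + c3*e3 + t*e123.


vB has grade-1 (vector) and grade-3 (trivector) parts: vB = (v _| B) + (v ^ B).
Vector part <vB>_1:
  e1: -v2*b12 - v3*b13 = -(-4)*(2) - (-1)*(-4) = 4
  e2: v1*b12 - v3*b23 = (-1)*(2) - (-1)*(-2) = -4
  e3: v1*b13 + v2*b23 = (-1)*(-4) + (-4)*(-2) = 12
Trivector part <vB>_3:
  e123: v1*b23 - v2*b13 + v3*b12 = (-1)*(-2) - (-4)*(-4) + (-1)*(2) = -16
vB = 4*e1 - 4*e2 + 12*e3 - 16*e123


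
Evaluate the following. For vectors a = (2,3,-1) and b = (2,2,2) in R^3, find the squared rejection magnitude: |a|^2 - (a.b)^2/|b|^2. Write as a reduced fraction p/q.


|a|^2 = 2^2 + 3^2 + (-1)^2 = 14
|b|^2 = 2^2 + 2^2 + 2^2 = 12
a . b = 2*2 + 3*2 + (-1)*2 = 8
(a.b)^2 = 8^2 = 64
|rej|^2 = 14 - 64/12
= (168 - 64)/12
= 104/12
In lowest terms: 26/3


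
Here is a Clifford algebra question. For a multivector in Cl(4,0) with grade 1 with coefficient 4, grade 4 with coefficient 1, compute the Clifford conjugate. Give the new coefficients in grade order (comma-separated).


Clifford conjugate sign for grade k: (-1)^(k(k+1)/2)
Grade 1: (-1)^(1*2/2) = (-1)^1 = -1, coeff 4 -> -4
Grade 4: (-1)^(4*5/2) = (-1)^10 = 1, coeff 1 -> 1
Conjugated coefficients: -4, 1


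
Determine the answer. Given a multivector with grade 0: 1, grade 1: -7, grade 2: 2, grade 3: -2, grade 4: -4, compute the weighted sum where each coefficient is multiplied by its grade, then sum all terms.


Grade-weighted sum = sum of grade_k * coefficient_k
0*1 = 0
1*(-7) = -7
2*2 = 4
3*(-2) = -6
4*(-4) = -16
Total = 0 + (-7) + 4 + (-6) + (-16) = -25


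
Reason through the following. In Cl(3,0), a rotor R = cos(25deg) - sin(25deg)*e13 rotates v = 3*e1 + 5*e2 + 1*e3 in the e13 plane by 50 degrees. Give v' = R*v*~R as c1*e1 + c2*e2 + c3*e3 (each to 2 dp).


Rotor R = cos(25deg) - sin(25deg)*e13
Rotation angle theta = 2 * 25 = 50 degrees in the e13 plane (e1 -> e3).
The component perpendicular to the plane (e2) is invariant: v'_2 = v2 = 5.00
cos(50deg) = 0.6428, sin(50deg) = 0.7660
v'_1 = v1*cos(theta) - v3*sin(theta) = 3*0.6428 - 1*0.7660 = 1.16
v'_3 = v1*sin(theta) + v3*cos(theta) = 3*0.7660 + 1*0.6428 = 2.94
v' = 1.16*e1 + 5.00*e2 + 2.94*e3


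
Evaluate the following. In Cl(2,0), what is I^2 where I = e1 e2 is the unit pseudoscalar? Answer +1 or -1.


The pseudoscalar I = e1...e_n (product of all n generators) of Cl(p,q) satisfies I^2 = (-1)^(q + n(n-1)/2).
p = 2, q = 0, n = p + q = 2
n(n-1)/2 = 2 * 1 / 2 = 1
Exponent = q + n(n-1)/2 = 0 + 1 = 1
I^2 = (-1)^1 = -1


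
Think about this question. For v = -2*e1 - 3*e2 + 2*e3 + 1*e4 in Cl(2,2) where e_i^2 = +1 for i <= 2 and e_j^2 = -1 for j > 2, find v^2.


v^2 = sum of c_i^2 * e_i^2
Positive signature terms (e_i^2 = +1): (-2)^2 + (-3)^2 = 13
Negative signature terms (e_j^2 = -1): 2^2 + 1^2 = 5
v^2 = 13 - 5 = 8


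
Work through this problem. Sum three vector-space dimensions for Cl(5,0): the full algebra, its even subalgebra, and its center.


n = 5 + 0 = 5
Total dim = 2^5 = 32
Even subalgebra dim = 2^4 = 16
n is odd, so center dim = 2
Sum = 32 + 16 + 2 = 50


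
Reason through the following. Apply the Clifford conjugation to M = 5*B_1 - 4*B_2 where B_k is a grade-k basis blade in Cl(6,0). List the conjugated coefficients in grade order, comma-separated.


Clifford conjugate sign for grade k: (-1)^(k(k+1)/2)
Grade 1: (-1)^(1*2/2) = (-1)^1 = -1, coeff 5 -> -5
Grade 2: (-1)^(2*3/2) = (-1)^3 = -1, coeff -4 -> 4
Conjugated coefficients: -5, 4


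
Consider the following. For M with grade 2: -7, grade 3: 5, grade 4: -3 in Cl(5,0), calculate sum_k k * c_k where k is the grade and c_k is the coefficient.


Grade-weighted sum = sum of grade_k * coefficient_k
2*(-7) = -14
3*5 = 15
4*(-3) = -12
Total = -14 + 15 + (-12) = -11


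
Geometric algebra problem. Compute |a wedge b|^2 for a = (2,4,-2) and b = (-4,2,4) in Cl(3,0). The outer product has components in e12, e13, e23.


a wedge b = (a1*b2 - a2*b1)*e12 + (a1*b3 - a3*b1)*e13 + (a2*b3 - a3*b2)*e23
e12 coeff: 2*2 - 4*(-4) = 4 - (-16) = 20
e13 coeff: 2*4 - (-2)*(-4) = 8 - 8 = 0
e23 coeff: 4*4 - (-2)*2 = 16 - (-4) = 20
|a wedge b|^2 = 20^2 + 0^2 + 20^2
= 400 + 0 + 400
= 800


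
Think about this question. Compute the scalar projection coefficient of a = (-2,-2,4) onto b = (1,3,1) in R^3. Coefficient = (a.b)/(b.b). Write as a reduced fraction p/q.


Projection coefficient = (a . b) / (b . b)
a . b = (-2)*1 + (-2)*3 + 4*1
= -2 + (-6) + 4 = -4
b . b = 1^2 + 3^2 + 1^2
= 1 + 9 + 1 = 11
Coefficient = -4/11
In lowest terms: -4/11


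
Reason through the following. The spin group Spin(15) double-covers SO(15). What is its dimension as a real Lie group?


Spin(n) double-covers SO(n); both have Lie algebra so(n) of dimension n(n-1)/2.
n = 15
n(n-1) = 15 * 14 = 210
dim Spin(15) = 210/2 = 105


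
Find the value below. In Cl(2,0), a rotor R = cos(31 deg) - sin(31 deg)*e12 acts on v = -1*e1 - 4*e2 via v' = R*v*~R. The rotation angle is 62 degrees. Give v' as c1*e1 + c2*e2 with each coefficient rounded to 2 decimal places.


Rotor R = cos(31deg) - sin(31deg)*e12
Rotation angle theta = 2 * 31 = 62 degrees
v' = R*v*~R rotates v by theta.
cos(62deg) = 0.4695, sin(62deg) = 0.8829
v'_1 = -1*cos(62deg) - (-4)*sin(62deg)
= -1*0.4695 - (-4)*0.8829
= 3.06
v'_2 = -1*sin(62deg) + (-4)*cos(62deg)
= -1*0.8829 + (-4)*0.4695
= -2.76
v' = 3.06*e1 - 2.76*e2


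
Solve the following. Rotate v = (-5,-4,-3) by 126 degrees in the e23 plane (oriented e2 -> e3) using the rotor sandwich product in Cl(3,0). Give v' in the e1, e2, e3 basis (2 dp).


Rotor R = cos(63deg) - sin(63deg)*e23
Rotation angle theta = 2 * 63 = 126 degrees in the e23 plane (e2 -> e3).
The component perpendicular to the plane (e1) is invariant: v'_1 = v1 = -5.00
cos(126deg) = -0.5878, sin(126deg) = 0.8090
v'_2 = v2*cos(theta) - v3*sin(theta) = -4*(-0.5878) - (-3)*0.8090 = 4.78
v'_3 = v2*sin(theta) + v3*cos(theta) = -4*0.8090 + (-3)*(-0.5878) = -1.47
v' = -5.00*e1 + 4.78*e2 - 1.47*e3


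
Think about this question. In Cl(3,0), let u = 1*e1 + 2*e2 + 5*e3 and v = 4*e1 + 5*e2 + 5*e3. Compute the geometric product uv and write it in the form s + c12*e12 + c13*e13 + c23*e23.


In Cl(3,0): e_i^2 = 1, e_ie_j = -e_je_i for i != j.
Scalar part = u . v = 1*4 + 2*5 + 5*5
= 4 + 10 + 25 = 39
e12 coeff = 1*5 - 2*4 = 5 - 8 = -3
e13 coeff = 1*5 - 5*4 = 5 - 20 = -15
e23 coeff = 2*5 - 5*5 = 10 - 25 = -15
uv = 39 - 3*e12 - 15*e13 - 15*e23
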